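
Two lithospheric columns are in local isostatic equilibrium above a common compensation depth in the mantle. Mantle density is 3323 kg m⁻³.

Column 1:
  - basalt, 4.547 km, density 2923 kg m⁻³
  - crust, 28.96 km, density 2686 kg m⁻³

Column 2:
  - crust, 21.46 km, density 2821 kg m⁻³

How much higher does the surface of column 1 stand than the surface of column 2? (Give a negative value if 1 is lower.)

For any compensation level in the mantle, the mantle terms cancel and isostasy reduces to e = (Σt_1 − Σt_2) − (Σ(ρt)_1 − Σ(ρt)_2) / ρ_m.
Σt_1 = 33.507 km; Σt_2 = 21.46 km; Σ(ρt)_1 = 91077.441; Σ(ρt)_2 = 60538.66 (in km·kg m⁻³).
e = (33.507 − 21.46) − (91077.441 − 60538.66) / 3323 = 2.86 km.

2.86 km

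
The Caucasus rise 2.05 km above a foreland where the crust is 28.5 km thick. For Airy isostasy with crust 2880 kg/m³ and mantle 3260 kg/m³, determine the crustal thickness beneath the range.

Root depth r = h ρ_c / (ρ_m − ρ_c) = 2.05 km × 2880 / 380 = 15.54 km.
Total thickness = T + h + r = 28.5 km + 2.05 km + 15.54 km = 46.1 km.

46.1 km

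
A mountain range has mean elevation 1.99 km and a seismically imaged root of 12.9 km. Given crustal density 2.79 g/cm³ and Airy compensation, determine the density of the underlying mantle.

3.22 g/cm³

Airy balance: ρ_c h = (ρ_m − ρ_c) r → ρ_m = ρ_c (1 + h/r).
ρ_m = 2.79 × (1 + 1.99 km/12.9 km) = 3.22 g/cm³.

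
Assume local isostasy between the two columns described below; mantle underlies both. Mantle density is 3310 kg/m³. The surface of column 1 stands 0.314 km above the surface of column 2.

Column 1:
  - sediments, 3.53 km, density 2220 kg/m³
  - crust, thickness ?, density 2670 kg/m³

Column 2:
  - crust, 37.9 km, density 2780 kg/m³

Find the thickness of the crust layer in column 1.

27 km

Take the compensation level at the base of the deeper column (depth z_c below the surface of column 1) and equate Σ ρ_i t_i down to z_c; mantle fills any gap and the z_c terms cancel.
Column 1: 3.53×2220 + x×2670 + (z_c − 3.53 − x)×3310
Column 2: 0.314×0 + 37.9×2780 + (z_c − 0.314 − 37.9)×3310
The z_c×3310 term appears on both sides and cancels. Collect the known terms of each column as K = Σ(ρt)_known − 3310 × (depth of known layers): K_1 = 7836.6 − 3310×3.53 = −3847.7; K_2 = 105362 − 3310×(0.314 + 37.9) = −21126.34.
Balance: K_1 − x×(3310 − 2670) = K_2, so x = (K_1 − K_2)/(3310 − 2670) = 17278.6/640 = 27 km.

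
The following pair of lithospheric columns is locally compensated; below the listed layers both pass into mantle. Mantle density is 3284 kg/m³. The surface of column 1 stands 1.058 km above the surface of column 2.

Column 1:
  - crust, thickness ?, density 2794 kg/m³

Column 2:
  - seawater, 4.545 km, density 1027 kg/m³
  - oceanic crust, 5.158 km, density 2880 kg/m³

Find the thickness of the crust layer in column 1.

32.3 km

Take the compensation level at the base of the deeper column (depth z_c below the surface of column 1) and equate Σ ρ_i t_i down to z_c; mantle fills any gap and the z_c terms cancel.
Column 1: x×2794 + (z_c − 0 − x)×3284
Column 2: 1.058×0 + 4.545×1027 + 5.158×2880 + (z_c − 1.058 − 9.703)×3284
The z_c×3284 term appears on both sides and cancels. Collect the known terms of each column as K = Σ(ρt)_known − 3284 × (depth of known layers): K_1 = 0 − 3284×0 = 0; K_2 = 19522.755 − 3284×(1.058 + 9.703) = −15816.369.
Balance: K_1 − x×(3284 − 2794) = K_2, so x = (K_1 − K_2)/(3284 − 2794) = 15816.4/490 = 32.3 km.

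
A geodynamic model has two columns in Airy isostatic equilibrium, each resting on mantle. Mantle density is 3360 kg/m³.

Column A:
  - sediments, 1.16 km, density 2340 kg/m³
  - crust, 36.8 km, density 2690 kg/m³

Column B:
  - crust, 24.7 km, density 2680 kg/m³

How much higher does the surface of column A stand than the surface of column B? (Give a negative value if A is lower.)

For any compensation level in the mantle, the mantle terms cancel and isostasy reduces to e = (Σt_A − Σt_B) − (Σ(ρt)_A − Σ(ρt)_B) / ρ_m.
Σt_A = 37.96 km; Σt_B = 24.7 km; Σ(ρt)_A = 101706.4; Σ(ρt)_B = 66196 (in km·kg/m³).
e = (37.96 − 24.7) − (101706.4 − 66196) / 3360 = 2.69 km.

2.69 km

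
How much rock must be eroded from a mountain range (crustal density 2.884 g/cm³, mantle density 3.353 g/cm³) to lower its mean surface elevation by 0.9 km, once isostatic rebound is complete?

6.43 km

Net drop Δ = e − u = e − e ρ_c/ρ_m = e (ρ_m − ρ_c)/ρ_m.
e = Δ ρ_m/(ρ_m − ρ_c) = 0.9 km × 3.353/0.469 = 6.43 km.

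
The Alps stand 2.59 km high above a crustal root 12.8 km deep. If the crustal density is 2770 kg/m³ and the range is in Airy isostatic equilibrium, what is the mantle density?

3330 kg/m³

Airy balance: ρ_c h = (ρ_m − ρ_c) r → ρ_m = ρ_c (1 + h/r).
ρ_m = 2770 × (1 + 2.59 km/12.8 km) = 3330 kg/m³.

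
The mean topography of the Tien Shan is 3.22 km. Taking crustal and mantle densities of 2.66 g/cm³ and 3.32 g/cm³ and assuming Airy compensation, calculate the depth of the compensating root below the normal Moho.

Equating mass per unit area of the two columns: the weight of the topography is balanced by the buoyancy of the root, ρ_c h = (ρ_m − ρ_c) r.
r = h · ρ_c / (ρ_m − ρ_c) = 3.22 km × 2.66 / (3.32 − 2.66) = 13 km.

13 km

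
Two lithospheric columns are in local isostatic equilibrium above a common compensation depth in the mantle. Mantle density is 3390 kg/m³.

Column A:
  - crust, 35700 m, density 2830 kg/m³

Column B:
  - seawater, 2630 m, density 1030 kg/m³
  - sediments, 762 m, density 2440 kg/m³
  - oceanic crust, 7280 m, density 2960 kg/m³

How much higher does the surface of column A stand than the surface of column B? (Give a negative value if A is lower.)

For any compensation level in the mantle, the mantle terms cancel and isostasy reduces to e = (Σt_A − Σt_B) − (Σ(ρt)_A − Σ(ρt)_B) / ρ_m.
Σt_A = 35700 m; Σt_B = 10672 m; Σ(ρt)_A = 101031000; Σ(ρt)_B = 26116980 (in m·kg/m³).
e = (35700 − 10672) − (101031000 − 26116980) / 3390 = 2930 m.

2930 m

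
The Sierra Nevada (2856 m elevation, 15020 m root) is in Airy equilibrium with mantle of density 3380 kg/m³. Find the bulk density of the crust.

2840 kg/m³

ρ_c h = (ρ_m − ρ_c) r → ρ_c (h + r) = ρ_m r → ρ_c = ρ_m r / (h + r).
ρ_c = 3380 × 15020 m / (2856 m + 15020 m) = 2840 kg/m³.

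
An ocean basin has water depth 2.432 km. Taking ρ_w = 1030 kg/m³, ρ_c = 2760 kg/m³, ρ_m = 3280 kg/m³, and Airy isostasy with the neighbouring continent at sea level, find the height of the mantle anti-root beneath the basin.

For local isostatic compensation: replacing crust with seawater at the top is compensated by replacing crust with mantle at the base: d (ρ_c − ρ_w) = a (ρ_m − ρ_c).
a = d (ρ_c − ρ_w)/(ρ_m − ρ_c) = 2.432 km × 1730/520 = 8.09 km.

8.09 km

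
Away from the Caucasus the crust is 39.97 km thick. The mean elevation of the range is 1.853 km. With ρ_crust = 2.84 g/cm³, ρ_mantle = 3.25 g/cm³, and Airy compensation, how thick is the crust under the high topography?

54.7 km

Root depth r = h ρ_c / (ρ_m − ρ_c) = 1.853 km × 2.84 / 0.41 = 12.84 km.
Total thickness = T + h + r = 39.97 km + 1.853 km + 12.84 km = 54.7 km.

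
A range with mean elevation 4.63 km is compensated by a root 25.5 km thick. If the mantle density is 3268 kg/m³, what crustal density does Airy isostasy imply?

ρ_c h = (ρ_m − ρ_c) r → ρ_c (h + r) = ρ_m r → ρ_c = ρ_m r / (h + r).
ρ_c = 3268 × 25.5 km / (4.63 km + 25.5 km) = 2770 kg/m³.

2770 kg/m³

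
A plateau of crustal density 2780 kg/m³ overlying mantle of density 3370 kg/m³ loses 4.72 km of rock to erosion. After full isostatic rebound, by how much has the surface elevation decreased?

Rebound u = e ρ_c/ρ_m = 4.72 km × 2780/3370 = 3.894 km.
Net surface drop = e − u = 4.72 km − 3.894 km = e (ρ_m − ρ_c)/ρ_m = 0.826 km.

0.826 km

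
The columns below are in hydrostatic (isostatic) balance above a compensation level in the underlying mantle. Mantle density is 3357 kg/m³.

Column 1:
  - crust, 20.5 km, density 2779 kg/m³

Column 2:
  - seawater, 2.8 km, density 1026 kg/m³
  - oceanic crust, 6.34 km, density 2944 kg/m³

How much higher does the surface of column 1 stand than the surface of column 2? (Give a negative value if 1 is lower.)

0.805 km

For any compensation level in the mantle, the mantle terms cancel and isostasy reduces to e = (Σt_1 − Σt_2) − (Σ(ρt)_1 − Σ(ρt)_2) / ρ_m.
Σt_1 = 20.5 km; Σt_2 = 9.14 km; Σ(ρt)_1 = 56969.5; Σ(ρt)_2 = 21537.76 (in km·kg/m³).
e = (20.5 − 9.14) − (56969.5 − 21537.76) / 3357 = 0.805 km.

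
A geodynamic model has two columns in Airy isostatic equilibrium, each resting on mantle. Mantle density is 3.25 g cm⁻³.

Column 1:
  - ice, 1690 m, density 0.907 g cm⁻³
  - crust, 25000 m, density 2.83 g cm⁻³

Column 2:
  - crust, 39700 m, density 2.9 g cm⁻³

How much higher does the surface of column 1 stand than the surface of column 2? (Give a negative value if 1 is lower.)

For any compensation level in the mantle, the mantle terms cancel and isostasy reduces to e = (Σt_1 − Σt_2) − (Σ(ρt)_1 − Σ(ρt)_2) / ρ_m.
Σt_1 = 26690 m; Σt_2 = 39700 m; Σ(ρt)_1 = 72282.83; Σ(ρt)_2 = 115130 (in m·g cm⁻³).
e = (26690 − 39700) − (72282.83 − 115130) / 3.25 = 174 m.

174 m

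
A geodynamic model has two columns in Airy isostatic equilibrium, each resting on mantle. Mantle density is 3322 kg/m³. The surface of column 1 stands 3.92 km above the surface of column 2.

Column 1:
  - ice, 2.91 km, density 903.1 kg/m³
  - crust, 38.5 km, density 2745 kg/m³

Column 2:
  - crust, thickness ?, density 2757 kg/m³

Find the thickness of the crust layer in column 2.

28.7 km

Take the compensation level at the base of the deeper column (depth z_c below the surface of column 1) and equate Σ ρ_i t_i down to z_c; mantle fills any gap and the z_c terms cancel.
Column 1: 2.91×903.1 + 38.5×2745 + (z_c − 41.41)×3322
Column 2: 3.92×0 + x×2757 + (z_c − 3.92 − 0 − x)×3322
The z_c×3322 term appears on both sides and cancels. Collect the known terms of each column as K = Σ(ρt)_known − 3322 × (depth of known layers): K_1 = 108310.521 − 3322×41.41 = −29253.499; K_2 = 0 − 3322×(3.92 + 0) = −13022.24.
Balance: K_1 = K_2 − x×(3322 − 2757), so x = (K_2 − K_1)/(3322 − 2757) = 16231.3/565 = 28.7 km.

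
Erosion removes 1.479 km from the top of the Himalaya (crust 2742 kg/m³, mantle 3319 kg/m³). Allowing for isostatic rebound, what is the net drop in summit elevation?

Rebound u = e ρ_c/ρ_m = 1.479 km × 2742/3319 = 1.222 km.
Net surface drop = e − u = 1.479 km − 1.222 km = e (ρ_m − ρ_c)/ρ_m = 0.257 km.

0.257 km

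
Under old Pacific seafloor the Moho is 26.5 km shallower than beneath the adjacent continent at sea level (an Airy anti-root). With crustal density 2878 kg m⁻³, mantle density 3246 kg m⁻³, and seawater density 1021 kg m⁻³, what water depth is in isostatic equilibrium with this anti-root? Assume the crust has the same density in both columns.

5.25 km

Replacing a thickness d of crust by seawater at the top must be balanced by replacing crust with mantle at the base: d (ρ_c − ρ_w) = a (ρ_m − ρ_c).
d = a (ρ_m − ρ_c)/(ρ_c − ρ_w) = 26.5 km × 368/1857 = 5.25 km.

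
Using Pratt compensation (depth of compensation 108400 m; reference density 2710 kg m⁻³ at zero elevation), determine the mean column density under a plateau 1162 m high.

2680 kg m⁻³

Pratt balance: ρ_ref D = ρ (D + h).
ρ = ρ_ref D/(D + h) = 2710 × 108400 m/(108400 m + 1162 m) = 2680 kg m⁻³.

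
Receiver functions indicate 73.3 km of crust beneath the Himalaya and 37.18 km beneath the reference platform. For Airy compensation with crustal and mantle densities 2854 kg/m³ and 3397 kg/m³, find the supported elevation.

5.77 km

Excess crust Δ = 73.3 km − 37.18 km = 36.12 km, split between elevation h and root r with h + r = Δ.
Airy balance ρ_c h = (ρ_m − ρ_c) r gives r = h ρ_c/(ρ_m − ρ_c), so h (1 + ρ_c/(ρ_m − ρ_c)) = Δ, i.e. h = Δ (ρ_m − ρ_c)/ρ_m.
h = 36.12 km × 543/3397 = 5.77 km.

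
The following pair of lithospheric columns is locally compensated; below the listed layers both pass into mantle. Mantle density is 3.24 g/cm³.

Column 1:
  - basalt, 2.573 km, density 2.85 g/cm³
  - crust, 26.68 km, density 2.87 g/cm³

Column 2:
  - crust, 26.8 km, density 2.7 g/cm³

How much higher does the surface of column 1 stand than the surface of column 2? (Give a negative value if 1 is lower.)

−1.11 km

For any compensation level in the mantle, the mantle terms cancel and isostasy reduces to e = (Σt_1 − Σt_2) − (Σ(ρt)_1 − Σ(ρt)_2) / ρ_m.
Σt_1 = 29.253 km; Σt_2 = 26.8 km; Σ(ρt)_1 = 83.90465; Σ(ρt)_2 = 72.36 (in km·g/cm³).
e = (29.253 − 26.8) − (83.90465 − 72.36) / 3.24 = −1.11 km.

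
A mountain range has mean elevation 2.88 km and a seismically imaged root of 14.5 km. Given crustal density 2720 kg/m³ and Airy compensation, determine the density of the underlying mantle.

Airy balance: ρ_c h = (ρ_m − ρ_c) r → ρ_m = ρ_c (1 + h/r).
ρ_m = 2720 × (1 + 2.88 km/14.5 km) = 3260 kg/m³.

3260 kg/m³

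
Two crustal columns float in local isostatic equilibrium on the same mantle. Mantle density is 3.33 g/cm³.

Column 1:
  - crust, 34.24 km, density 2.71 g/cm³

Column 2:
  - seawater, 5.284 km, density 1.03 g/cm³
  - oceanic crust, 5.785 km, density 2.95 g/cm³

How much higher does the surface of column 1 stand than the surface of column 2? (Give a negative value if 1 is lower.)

For any compensation level in the mantle, the mantle terms cancel and isostasy reduces to e = (Σt_1 − Σt_2) − (Σ(ρt)_1 − Σ(ρt)_2) / ρ_m.
Σt_1 = 34.24 km; Σt_2 = 11.069 km; Σ(ρt)_1 = 92.7904; Σ(ρt)_2 = 22.50827 (in km·g/cm³).
e = (34.24 − 11.069) − (92.7904 − 22.50827) / 3.33 = 2.07 km.

2.07 km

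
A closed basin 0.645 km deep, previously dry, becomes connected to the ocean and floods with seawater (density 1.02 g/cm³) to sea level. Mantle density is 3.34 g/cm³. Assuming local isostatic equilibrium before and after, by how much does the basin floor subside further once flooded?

After flooding the water column is d + s deep. Its weight must equal the weight of mantle displaced by the extra subsidence s: (d + s) ρ_w = s ρ_m.
s = d ρ_w / (ρ_m − ρ_w) = 0.645 km × 1.02/(3.34 − 1.02) = 0.284 km.

0.284 km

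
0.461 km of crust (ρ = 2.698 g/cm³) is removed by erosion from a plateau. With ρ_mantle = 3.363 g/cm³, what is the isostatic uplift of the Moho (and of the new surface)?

Unloading: uplift u = e ρ_c/ρ_m = 0.461 km × 2.698/3.363 = 0.37 km.

0.37 km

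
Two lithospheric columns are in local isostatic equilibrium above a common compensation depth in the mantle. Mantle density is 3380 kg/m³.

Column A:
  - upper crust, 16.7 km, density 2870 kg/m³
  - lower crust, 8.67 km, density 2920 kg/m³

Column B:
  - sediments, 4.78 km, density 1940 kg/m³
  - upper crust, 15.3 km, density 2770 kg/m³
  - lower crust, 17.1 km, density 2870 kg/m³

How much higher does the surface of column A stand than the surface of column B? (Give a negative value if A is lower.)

For any compensation level in the mantle, the mantle terms cancel and isostasy reduces to e = (Σt_A − Σt_B) − (Σ(ρt)_A − Σ(ρt)_B) / ρ_m.
Σt_A = 25.37 km; Σt_B = 37.18 km; Σ(ρt)_A = 73245.4; Σ(ρt)_B = 100731.2 (in km·kg/m³).
e = (25.37 − 37.18) − (73245.4 − 100731.2) / 3380 = −3.68 km.

−3.68 km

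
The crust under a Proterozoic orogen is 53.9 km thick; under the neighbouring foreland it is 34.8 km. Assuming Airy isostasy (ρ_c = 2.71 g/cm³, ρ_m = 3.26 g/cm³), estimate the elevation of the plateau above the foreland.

3.22 km

Excess crust Δ = 53.9 km − 34.8 km = 19.1 km, split between elevation h and root r with h + r = Δ.
Airy balance ρ_c h = (ρ_m − ρ_c) r gives r = h ρ_c/(ρ_m − ρ_c), so h (1 + ρ_c/(ρ_m − ρ_c)) = Δ, i.e. h = Δ (ρ_m − ρ_c)/ρ_m.
h = 19.1 km × 0.55/3.26 = 3.22 km.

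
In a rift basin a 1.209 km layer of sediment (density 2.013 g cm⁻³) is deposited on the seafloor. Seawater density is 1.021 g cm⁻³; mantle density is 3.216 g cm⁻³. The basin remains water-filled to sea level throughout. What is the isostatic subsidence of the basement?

0.546 km

Submarine loading: the sediment displaces seawater, and the subsidence is in turn flooded, so s (ρ_m − ρ_w) = t (ρ_sed − ρ_w).
s = 1.209 km × (2.013 − 1.021) / (3.216 − 1.021) = 0.546 km.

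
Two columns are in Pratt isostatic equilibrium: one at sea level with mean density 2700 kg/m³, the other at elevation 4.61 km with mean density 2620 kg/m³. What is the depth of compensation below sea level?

ρ_ref D = ρ (D + h) → D (ρ_ref − ρ) = ρ h.
D = ρ h/(ρ_ref − ρ) = 2620 × 4.61 km/(2700 − 2620) = 151 km.

151 km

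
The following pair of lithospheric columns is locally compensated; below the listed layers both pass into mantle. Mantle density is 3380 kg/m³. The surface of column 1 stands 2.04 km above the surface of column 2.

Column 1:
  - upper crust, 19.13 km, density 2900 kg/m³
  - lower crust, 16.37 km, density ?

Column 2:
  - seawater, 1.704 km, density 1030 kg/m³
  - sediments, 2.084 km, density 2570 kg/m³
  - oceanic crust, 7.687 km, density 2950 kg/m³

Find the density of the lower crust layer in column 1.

2970 kg/m³

Take the compensation level at the base of the deeper column (depth z_c below the surface of column 1) and equate Σ ρ_i t_i down to z_c; mantle fills any gap and the z_c terms cancel.
Column 1: 19.13×2900 + 16.37×ρ + (z_c − 35.5)×3380
Column 2: 2.04×0 + 1.704×1030 + 2.084×2570 + 7.687×2950 + (z_c − 2.04 − 11.475)×3380
The z_c×3380 term appears on both sides and cancels. Collect the known terms of each column as K = Σ(ρt)_known − 3380 × (depth of known layers): K_1 = 55477 − 3380×35.5 = −64513; K_2 = 29787.65 − 3380×(2.04 + 11.475) = −15893.05.
Balance: K_1 + 16.37×ρ = K_2, so ρ = (K_2 − K_1)/16.37 = 48620/16.37 = 2970 kg/m³.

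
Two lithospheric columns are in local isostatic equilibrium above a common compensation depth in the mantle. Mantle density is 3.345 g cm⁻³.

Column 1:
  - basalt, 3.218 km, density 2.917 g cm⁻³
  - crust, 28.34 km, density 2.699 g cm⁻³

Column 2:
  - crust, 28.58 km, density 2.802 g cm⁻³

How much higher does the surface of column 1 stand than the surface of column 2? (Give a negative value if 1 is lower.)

1.25 km

For any compensation level in the mantle, the mantle terms cancel and isostasy reduces to e = (Σt_1 − Σt_2) − (Σ(ρt)_1 − Σ(ρt)_2) / ρ_m.
Σt_1 = 31.558 km; Σt_2 = 28.58 km; Σ(ρt)_1 = 85.876566; Σ(ρt)_2 = 80.08116 (in km·g cm⁻³).
e = (31.558 − 28.58) − (85.876566 − 80.08116) / 3.345 = 1.25 km.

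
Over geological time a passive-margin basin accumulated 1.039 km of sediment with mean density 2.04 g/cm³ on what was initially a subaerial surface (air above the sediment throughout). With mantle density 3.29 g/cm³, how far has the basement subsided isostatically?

0.644 km

Subaerial load: s = t ρ_sed / ρ_m = 1.039 km × 2.04/3.29 = 0.644 km.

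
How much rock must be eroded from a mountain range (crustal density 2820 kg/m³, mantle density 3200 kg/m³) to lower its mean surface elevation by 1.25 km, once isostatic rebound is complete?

Net drop Δ = e − u = e − e ρ_c/ρ_m = e (ρ_m − ρ_c)/ρ_m.
e = Δ ρ_m/(ρ_m − ρ_c) = 1.25 km × 3200/380 = 10.5 km.

10.5 km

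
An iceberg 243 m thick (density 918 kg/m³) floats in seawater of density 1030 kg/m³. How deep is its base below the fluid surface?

217 m

Draft d = t ρ_obj/ρ_fluid = 243 m × 918/1030 = 217 m.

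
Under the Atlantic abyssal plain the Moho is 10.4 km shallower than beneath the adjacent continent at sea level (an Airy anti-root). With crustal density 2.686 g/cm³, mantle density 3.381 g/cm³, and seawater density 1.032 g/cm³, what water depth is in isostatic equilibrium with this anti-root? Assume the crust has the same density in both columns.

Replacing a thickness d of crust by seawater at the top must be balanced by replacing crust with mantle at the base: d (ρ_c − ρ_w) = a (ρ_m − ρ_c).
d = a (ρ_m − ρ_c)/(ρ_c − ρ_w) = 10.4 km × 0.695/1.654 = 4.37 km.

4.37 km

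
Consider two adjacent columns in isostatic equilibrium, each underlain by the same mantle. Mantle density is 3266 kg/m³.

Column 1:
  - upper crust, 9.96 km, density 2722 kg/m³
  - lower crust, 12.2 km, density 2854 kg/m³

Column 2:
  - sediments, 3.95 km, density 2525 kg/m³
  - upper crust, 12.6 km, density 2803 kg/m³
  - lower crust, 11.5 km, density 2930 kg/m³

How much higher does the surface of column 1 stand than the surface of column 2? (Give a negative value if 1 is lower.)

For any compensation level in the mantle, the mantle terms cancel and isostasy reduces to e = (Σt_1 − Σt_2) − (Σ(ρt)_1 − Σ(ρt)_2) / ρ_m.
Σt_1 = 22.16 km; Σt_2 = 28.05 km; Σ(ρt)_1 = 61929.92; Σ(ρt)_2 = 78986.55 (in km·kg/m³).
e = (22.16 − 28.05) − (61929.92 − 78986.55) / 3266 = −0.668 km.

−0.668 km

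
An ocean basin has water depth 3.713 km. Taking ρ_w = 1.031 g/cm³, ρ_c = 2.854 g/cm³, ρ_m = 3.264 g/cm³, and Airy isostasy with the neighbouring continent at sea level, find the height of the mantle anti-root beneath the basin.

16.5 km

By Archimedes' principle applied to the lithosphere: replacing crust with seawater at the top is compensated by replacing crust with mantle at the base: d (ρ_c − ρ_w) = a (ρ_m − ρ_c).
a = d (ρ_c − ρ_w)/(ρ_m − ρ_c) = 3.713 km × 1.823/0.41 = 16.5 km.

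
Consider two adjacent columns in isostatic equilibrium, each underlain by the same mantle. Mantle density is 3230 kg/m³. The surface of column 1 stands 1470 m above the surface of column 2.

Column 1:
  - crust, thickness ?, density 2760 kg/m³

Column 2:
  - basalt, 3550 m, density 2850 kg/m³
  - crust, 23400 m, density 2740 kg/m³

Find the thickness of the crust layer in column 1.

37400 m

Take the compensation level at the base of the deeper column (depth z_c below the surface of column 1) and equate Σ ρ_i t_i down to z_c; mantle fills any gap and the z_c terms cancel.
Column 1: x×2760 + (z_c − 0 − x)×3230
Column 2: 1470×0 + 3550×2850 + 23400×2740 + (z_c − 1470 − 26950)×3230
The z_c×3230 term appears on both sides and cancels. Collect the known terms of each column as K = Σ(ρt)_known − 3230 × (depth of known layers): K_1 = 0 − 3230×0 = 0; K_2 = 74233500 − 3230×(1470 + 26950) = −17563100.
Balance: K_1 − x×(3230 − 2760) = K_2, so x = (K_1 − K_2)/(3230 − 2760) = 17563100/470 = 37400 m.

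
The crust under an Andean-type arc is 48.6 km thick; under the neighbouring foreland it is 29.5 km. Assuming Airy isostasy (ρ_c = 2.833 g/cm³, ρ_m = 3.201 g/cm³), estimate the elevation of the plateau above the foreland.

2.2 km

Excess crust Δ = 48.6 km − 29.5 km = 19.1 km, split between elevation h and root r with h + r = Δ.
Airy balance ρ_c h = (ρ_m − ρ_c) r gives r = h ρ_c/(ρ_m − ρ_c), so h (1 + ρ_c/(ρ_m − ρ_c)) = Δ, i.e. h = Δ (ρ_m − ρ_c)/ρ_m.
h = 19.1 km × 0.368/3.201 = 2.2 km.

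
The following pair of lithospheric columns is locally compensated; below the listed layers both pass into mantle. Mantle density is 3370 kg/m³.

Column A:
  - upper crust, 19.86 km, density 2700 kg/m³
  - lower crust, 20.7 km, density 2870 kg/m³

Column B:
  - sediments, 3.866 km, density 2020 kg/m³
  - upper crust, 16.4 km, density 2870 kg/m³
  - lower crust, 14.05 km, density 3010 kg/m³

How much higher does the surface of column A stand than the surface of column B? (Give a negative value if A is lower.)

For any compensation level in the mantle, the mantle terms cancel and isostasy reduces to e = (Σt_A − Σt_B) − (Σ(ρt)_A − Σ(ρt)_B) / ρ_m.
Σt_A = 40.56 km; Σt_B = 34.316 km; Σ(ρt)_A = 113031; Σ(ρt)_B = 97167.82 (in km·kg/m³).
e = (40.56 − 34.316) − (113031 − 97167.82) / 3370 = 1.54 km.

1.54 km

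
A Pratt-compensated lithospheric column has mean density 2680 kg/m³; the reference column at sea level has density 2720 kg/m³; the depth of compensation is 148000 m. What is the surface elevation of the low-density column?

2210 m

ρ_ref D = ρ (D + h) → h = D (ρ_ref − ρ)/ρ.
h = 148000 m × (2720 − 2680)/2680 = 2210 m.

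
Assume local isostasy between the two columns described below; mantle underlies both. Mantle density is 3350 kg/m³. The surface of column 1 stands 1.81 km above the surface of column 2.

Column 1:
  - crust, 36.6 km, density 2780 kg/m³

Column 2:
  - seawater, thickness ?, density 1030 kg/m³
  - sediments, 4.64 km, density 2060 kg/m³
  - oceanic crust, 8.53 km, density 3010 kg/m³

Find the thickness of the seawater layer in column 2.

Take the compensation level at the base of the deeper column (depth z_c below the surface of column 1) and equate Σ ρ_i t_i down to z_c; mantle fills any gap and the z_c terms cancel.
Column 1: 36.6×2780 + (z_c − 36.6)×3350
Column 2: 1.81×0 + x×1030 + 4.64×2060 + 8.53×3010 + (z_c − 1.81 − 13.17 − x)×3350
The z_c×3350 term appears on both sides and cancels. Collect the known terms of each column as K = Σ(ρt)_known − 3350 × (depth of known layers): K_1 = 101748 − 3350×36.6 = −20862; K_2 = 35233.7 − 3350×(1.81 + 13.17) = −14949.3.
Balance: K_1 = K_2 − x×(3350 − 1030), so x = (K_2 − K_1)/(3350 − 1030) = 5912.7/2320 = 2.55 km.

2.55 km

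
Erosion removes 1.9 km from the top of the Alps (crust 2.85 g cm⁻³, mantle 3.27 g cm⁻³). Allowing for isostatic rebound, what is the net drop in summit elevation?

Rebound u = e ρ_c/ρ_m = 1.9 km × 2.85/3.27 = 1.656 km.
Net surface drop = e − u = 1.9 km − 1.656 km = e (ρ_m − ρ_c)/ρ_m = 0.244 km.

0.244 km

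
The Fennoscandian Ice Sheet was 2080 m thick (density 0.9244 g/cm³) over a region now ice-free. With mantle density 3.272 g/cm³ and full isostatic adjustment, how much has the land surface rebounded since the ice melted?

588 m

Removing the load lets mantle flow back in; uplift u satisfies ρ_ice t = ρ_m u.
u = t ρ_ice/ρ_m = 2080 m × 0.9244/3.272 = 588 m.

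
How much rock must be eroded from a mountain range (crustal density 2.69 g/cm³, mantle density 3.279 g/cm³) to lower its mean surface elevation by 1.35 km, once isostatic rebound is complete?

Net drop Δ = e − u = e − e ρ_c/ρ_m = e (ρ_m − ρ_c)/ρ_m.
e = Δ ρ_m/(ρ_m − ρ_c) = 1.35 km × 3.279/0.589 = 7.52 km.

7.52 km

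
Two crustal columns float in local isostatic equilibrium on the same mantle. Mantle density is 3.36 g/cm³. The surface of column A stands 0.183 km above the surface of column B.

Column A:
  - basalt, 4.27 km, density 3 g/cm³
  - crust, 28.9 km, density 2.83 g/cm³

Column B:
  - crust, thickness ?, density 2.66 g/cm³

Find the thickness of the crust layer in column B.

Take the compensation level at the base of the deeper column (depth z_c below the surface of column A) and equate Σ ρ_i t_i down to z_c; mantle fills any gap and the z_c terms cancel.
Column A: 4.27×3 + 28.9×2.83 + (z_c − 33.17)×3.36
Column B: 0.183×0 + x×2.66 + (z_c − 0.183 − 0 − x)×3.36
The z_c×3.36 term appears on both sides and cancels. Collect the known terms of each column as K = Σ(ρt)_known − 3.36 × (depth of known layers): K_A = 94.597 − 3.36×33.17 = −16.8542; K_B = 0 − 3.36×(0.183 + 0) = −0.61488.
Balance: K_A = K_B − x×(3.36 − 2.66), so x = (K_B − K_A)/(3.36 − 2.66) = 16.2393/0.7 = 23.2 km.

23.2 km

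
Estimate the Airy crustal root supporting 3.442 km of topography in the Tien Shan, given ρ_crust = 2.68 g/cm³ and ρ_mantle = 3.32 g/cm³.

14.4 km

Balancing pressure at the compensation depth: the weight of the topography is balanced by the buoyancy of the root, ρ_c h = (ρ_m − ρ_c) r.
r = h · ρ_c / (ρ_m − ρ_c) = 3.442 km × 2.68 / (3.32 − 2.68) = 14.4 km.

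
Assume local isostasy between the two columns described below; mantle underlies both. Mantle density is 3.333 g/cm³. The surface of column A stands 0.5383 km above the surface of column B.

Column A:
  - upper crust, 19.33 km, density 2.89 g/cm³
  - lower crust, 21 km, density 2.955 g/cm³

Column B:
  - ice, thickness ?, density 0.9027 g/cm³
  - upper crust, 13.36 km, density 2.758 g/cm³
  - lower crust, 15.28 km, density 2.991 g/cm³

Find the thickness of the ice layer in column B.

0.74 km

Take the compensation level at the base of the deeper column (depth z_c below the surface of column A) and equate Σ ρ_i t_i down to z_c; mantle fills any gap and the z_c terms cancel.
Column A: 19.33×2.89 + 21×2.955 + (z_c − 40.33)×3.333
Column B: 0.5383×0 + x×0.9027 + 13.36×2.758 + 15.28×2.991 + (z_c − 0.5383 − 28.64 − x)×3.333
The z_c×3.333 term appears on both sides and cancels. Collect the known terms of each column as K = Σ(ρt)_known − 3.333 × (depth of known layers): K_A = 117.9187 − 3.333×40.33 = −16.50119; K_B = 82.54936 − 3.333×(0.5383 + 28.64) = −14.7019139.
Balance: K_A = K_B − x×(3.333 − 0.9027), so x = (K_B − K_A)/(3.333 − 0.9027) = 1.79928/2.4303 = 0.74 km.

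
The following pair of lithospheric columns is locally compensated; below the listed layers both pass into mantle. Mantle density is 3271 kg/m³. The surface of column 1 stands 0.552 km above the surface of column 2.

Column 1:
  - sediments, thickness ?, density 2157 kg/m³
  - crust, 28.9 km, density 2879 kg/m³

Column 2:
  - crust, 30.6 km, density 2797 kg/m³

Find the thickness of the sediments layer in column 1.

Take the compensation level at the base of the deeper column (depth z_c below the surface of column 1) and equate Σ ρ_i t_i down to z_c; mantle fills any gap and the z_c terms cancel.
Column 1: x×2157 + 28.9×2879 + (z_c − 28.9 − x)×3271
Column 2: 0.552×0 + 30.6×2797 + (z_c − 0.552 − 30.6)×3271
The z_c×3271 term appears on both sides and cancels. Collect the known terms of each column as K = Σ(ρt)_known − 3271 × (depth of known layers): K_1 = 83203.1 − 3271×28.9 = −11328.8; K_2 = 85588.2 − 3271×(0.552 + 30.6) = −16309.992.
Balance: K_1 − x×(3271 − 2157) = K_2, so x = (K_1 − K_2)/(3271 − 2157) = 4981.19/1114 = 4.47 km.

4.47 km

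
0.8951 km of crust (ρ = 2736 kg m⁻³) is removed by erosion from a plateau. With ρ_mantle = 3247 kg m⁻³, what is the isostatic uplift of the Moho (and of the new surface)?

Unloading: uplift u = e ρ_c/ρ_m = 0.8951 km × 2736/3247 = 0.754 km.

0.754 km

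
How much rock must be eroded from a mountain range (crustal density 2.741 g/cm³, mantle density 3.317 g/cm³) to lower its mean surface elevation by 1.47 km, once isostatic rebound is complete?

8.47 km

Net drop Δ = e − u = e − e ρ_c/ρ_m = e (ρ_m − ρ_c)/ρ_m.
e = Δ ρ_m/(ρ_m − ρ_c) = 1.47 km × 3.317/0.576 = 8.47 km.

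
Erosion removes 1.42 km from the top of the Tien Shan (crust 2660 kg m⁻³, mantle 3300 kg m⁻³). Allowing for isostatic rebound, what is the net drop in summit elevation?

0.275 km

Rebound u = e ρ_c/ρ_m = 1.42 km × 2660/3300 = 1.145 km.
Net surface drop = e − u = 1.42 km − 1.145 km = e (ρ_m − ρ_c)/ρ_m = 0.275 km.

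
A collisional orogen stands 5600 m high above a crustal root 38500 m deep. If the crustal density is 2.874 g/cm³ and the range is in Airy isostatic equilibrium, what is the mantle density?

Airy balance: ρ_c h = (ρ_m − ρ_c) r → ρ_m = ρ_c (1 + h/r).
ρ_m = 2.874 × (1 + 5600 m/38500 m) = 3.29 g/cm³.

3.29 g/cm³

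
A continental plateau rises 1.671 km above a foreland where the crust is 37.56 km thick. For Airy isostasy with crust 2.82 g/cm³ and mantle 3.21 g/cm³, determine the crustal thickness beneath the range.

Root depth r = h ρ_c / (ρ_m − ρ_c) = 1.671 km × 2.82 / 0.39 = 12.08 km.
Total thickness = T + h + r = 37.56 km + 1.671 km + 12.08 km = 51.3 km.

51.3 km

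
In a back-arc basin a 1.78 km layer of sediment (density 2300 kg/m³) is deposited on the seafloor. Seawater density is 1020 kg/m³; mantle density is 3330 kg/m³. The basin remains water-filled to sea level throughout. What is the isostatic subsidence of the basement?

0.986 km

Submarine loading: the sediment displaces seawater, and the subsidence is in turn flooded, so s (ρ_m − ρ_w) = t (ρ_sed − ρ_w).
s = 1.78 km × (2300 − 1020) / (3330 − 1020) = 0.986 km.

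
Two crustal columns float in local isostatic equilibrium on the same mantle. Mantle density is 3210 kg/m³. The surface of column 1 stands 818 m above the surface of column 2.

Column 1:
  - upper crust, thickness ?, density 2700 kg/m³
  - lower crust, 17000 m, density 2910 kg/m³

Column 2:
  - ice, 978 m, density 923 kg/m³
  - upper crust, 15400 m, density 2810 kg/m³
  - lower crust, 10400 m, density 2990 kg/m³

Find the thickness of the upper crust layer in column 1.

Take the compensation level at the base of the deeper column (depth z_c below the surface of column 1) and equate Σ ρ_i t_i down to z_c; mantle fills any gap and the z_c terms cancel.
Column 1: x×2700 + 17000×2910 + (z_c − 17000 − x)×3210
Column 2: 818×0 + 978×923 + 15400×2810 + 10400×2990 + (z_c − 818 − 26778)×3210
The z_c×3210 term appears on both sides and cancels. Collect the known terms of each column as K = Σ(ρt)_known − 3210 × (depth of known layers): K_1 = 49470000 − 3210×17000 = −5100000; K_2 = 75272694 − 3210×(818 + 26778) = −13310466.
Balance: K_1 − x×(3210 − 2700) = K_2, so x = (K_1 − K_2)/(3210 − 2700) = 8210470/510 = 16100 m.

16100 m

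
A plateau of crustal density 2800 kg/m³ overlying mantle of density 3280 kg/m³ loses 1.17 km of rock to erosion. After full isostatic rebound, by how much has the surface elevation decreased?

0.171 km

Rebound u = e ρ_c/ρ_m = 1.17 km × 2800/3280 = 0.9988 km.
Net surface drop = e − u = 1.17 km − 0.9988 km = e (ρ_m − ρ_c)/ρ_m = 0.171 km.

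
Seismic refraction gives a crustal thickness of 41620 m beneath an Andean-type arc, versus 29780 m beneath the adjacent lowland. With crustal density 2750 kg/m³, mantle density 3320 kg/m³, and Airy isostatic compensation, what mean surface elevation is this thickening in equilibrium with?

2030 m

Excess crust Δ = 41620 m − 29780 m = 11840 m, split between elevation h and root r with h + r = Δ.
Airy balance ρ_c h = (ρ_m − ρ_c) r gives r = h ρ_c/(ρ_m − ρ_c), so h (1 + ρ_c/(ρ_m − ρ_c)) = Δ, i.e. h = Δ (ρ_m − ρ_c)/ρ_m.
h = 11840 m × 570/3320 = 2030 m.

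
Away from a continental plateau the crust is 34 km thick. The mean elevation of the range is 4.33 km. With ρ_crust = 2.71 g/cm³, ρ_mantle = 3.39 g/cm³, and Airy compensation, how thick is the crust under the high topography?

55.6 km

Root depth r = h ρ_c / (ρ_m − ρ_c) = 4.33 km × 2.71 / 0.68 = 17.26 km.
Total thickness = T + h + r = 34 km + 4.33 km + 17.26 km = 55.6 km.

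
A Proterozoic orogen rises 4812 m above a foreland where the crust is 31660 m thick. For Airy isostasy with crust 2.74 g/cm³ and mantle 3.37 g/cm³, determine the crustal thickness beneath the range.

57400 m

Root depth r = h ρ_c / (ρ_m − ρ_c) = 4812 m × 2.74 / 0.63 = 20930 m.
Total thickness = T + h + r = 31660 m + 4812 m + 20930 m = 57400 m.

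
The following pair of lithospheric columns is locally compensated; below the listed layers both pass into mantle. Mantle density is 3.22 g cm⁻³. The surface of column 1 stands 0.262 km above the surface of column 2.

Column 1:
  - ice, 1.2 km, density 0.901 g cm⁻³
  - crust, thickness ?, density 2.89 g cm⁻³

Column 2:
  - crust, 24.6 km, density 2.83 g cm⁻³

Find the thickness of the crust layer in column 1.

Take the compensation level at the base of the deeper column (depth z_c below the surface of column 1) and equate Σ ρ_i t_i down to z_c; mantle fills any gap and the z_c terms cancel.
Column 1: 1.2×0.901 + x×2.89 + (z_c − 1.2 − x)×3.22
Column 2: 0.262×0 + 24.6×2.83 + (z_c − 0.262 − 24.6)×3.22
The z_c×3.22 term appears on both sides and cancels. Collect the known terms of each column as K = Σ(ρt)_known − 3.22 × (depth of known layers): K_1 = 1.0812 − 3.22×1.2 = −2.7828; K_2 = 69.618 − 3.22×(0.262 + 24.6) = −10.43764.
Balance: K_1 − x×(3.22 − 2.89) = K_2, so x = (K_1 − K_2)/(3.22 − 2.89) = 7.65484/0.33 = 23.2 km.

23.2 km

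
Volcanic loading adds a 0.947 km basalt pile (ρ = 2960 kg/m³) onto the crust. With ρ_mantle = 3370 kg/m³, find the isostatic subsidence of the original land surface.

0.832 km

Subaerial loading: s = t ρ_load / ρ_m.
s = 0.947 km × 2960/3370 = 0.832 km.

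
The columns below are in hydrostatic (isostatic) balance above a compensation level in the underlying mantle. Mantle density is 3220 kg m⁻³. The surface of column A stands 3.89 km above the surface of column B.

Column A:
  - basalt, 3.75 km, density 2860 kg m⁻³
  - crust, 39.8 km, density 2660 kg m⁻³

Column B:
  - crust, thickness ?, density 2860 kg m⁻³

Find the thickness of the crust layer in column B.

Take the compensation level at the base of the deeper column (depth z_c below the surface of column A) and equate Σ ρ_i t_i down to z_c; mantle fills any gap and the z_c terms cancel.
Column A: 3.75×2860 + 39.8×2660 + (z_c − 43.55)×3220
Column B: 3.89×0 + x×2860 + (z_c − 3.89 − 0 − x)×3220
The z_c×3220 term appears on both sides and cancels. Collect the known terms of each column as K = Σ(ρt)_known − 3220 × (depth of known layers): K_A = 116593 − 3220×43.55 = −23638; K_B = 0 − 3220×(3.89 + 0) = −12525.8.
Balance: K_A = K_B − x×(3220 − 2860), so x = (K_B − K_A)/(3220 − 2860) = 11112.2/360 = 30.9 km.

30.9 km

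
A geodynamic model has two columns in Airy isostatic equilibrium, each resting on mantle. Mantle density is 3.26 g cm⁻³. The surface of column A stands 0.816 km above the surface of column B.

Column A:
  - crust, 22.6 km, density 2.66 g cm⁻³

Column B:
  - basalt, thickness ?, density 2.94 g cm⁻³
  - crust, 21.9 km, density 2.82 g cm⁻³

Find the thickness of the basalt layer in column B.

Take the compensation level at the base of the deeper column (depth z_c below the surface of column A) and equate Σ ρ_i t_i down to z_c; mantle fills any gap and the z_c terms cancel.
Column A: 22.6×2.66 + (z_c − 22.6)×3.26
Column B: 0.816×0 + x×2.94 + 21.9×2.82 + (z_c − 0.816 − 21.9 − x)×3.26
The z_c×3.26 term appears on both sides and cancels. Collect the known terms of each column as K = Σ(ρt)_known − 3.26 × (depth of known layers): K_A = 60.116 − 3.26×22.6 = −13.56; K_B = 61.758 − 3.26×(0.816 + 21.9) = −12.29616.
Balance: K_A = K_B − x×(3.26 − 2.94), so x = (K_B − K_A)/(3.26 − 2.94) = 1.26384/0.32 = 3.95 km.

3.95 km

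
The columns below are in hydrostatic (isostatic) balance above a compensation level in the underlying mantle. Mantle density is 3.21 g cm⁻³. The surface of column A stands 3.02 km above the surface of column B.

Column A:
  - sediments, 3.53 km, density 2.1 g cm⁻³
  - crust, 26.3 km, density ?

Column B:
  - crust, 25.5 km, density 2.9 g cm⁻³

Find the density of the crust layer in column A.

2.69 g cm⁻³

Take the compensation level at the base of the deeper column (depth z_c below the surface of column A) and equate Σ ρ_i t_i down to z_c; mantle fills any gap and the z_c terms cancel.
Column A: 3.53×2.1 + 26.3×ρ + (z_c − 29.83)×3.21
Column B: 3.02×0 + 25.5×2.9 + (z_c − 3.02 − 25.5)×3.21
The z_c×3.21 term appears on both sides and cancels. Collect the known terms of each column as K = Σ(ρt)_known − 3.21 × (depth of known layers): K_A = 7.413 − 3.21×29.83 = −88.3413; K_B = 73.95 − 3.21×(3.02 + 25.5) = −17.5992.
Balance: K_A + 26.3×ρ = K_B, so ρ = (K_B − K_A)/26.3 = 70.7421/26.3 = 2.69 g cm⁻³.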